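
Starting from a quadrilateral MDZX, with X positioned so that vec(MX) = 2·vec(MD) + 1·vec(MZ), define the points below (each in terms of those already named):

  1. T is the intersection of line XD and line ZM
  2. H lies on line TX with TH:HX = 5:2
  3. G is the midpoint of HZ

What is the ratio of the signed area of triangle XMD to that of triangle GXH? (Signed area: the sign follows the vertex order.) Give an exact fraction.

[XMD]:[GXH] = -7/4

Assign M = (0, 0), D = (1, 0), Z = (0, 1), X = (2, 1) — the answer is frame-independent, so this choice is without loss of generality.
1. T is the intersection of line XD and line ZM ⇒ T = (0, -1)
2. H lies on line TX with TH:HX = 5:2 ⇒ H = (10/7, 3/7)
3. G is the midpoint of HZ ⇒ G = (5/7, 5/7)
2·[XMD] = 1, 2·[GXH] = -4/7
[XMD]:[GXH] = 1:-4/7 = -7/4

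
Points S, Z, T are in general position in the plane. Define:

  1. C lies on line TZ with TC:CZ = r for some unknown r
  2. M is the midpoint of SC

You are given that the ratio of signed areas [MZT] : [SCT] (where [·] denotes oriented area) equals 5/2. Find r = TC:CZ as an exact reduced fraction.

Set S = (0, 0), Z = (1, 0), T = (0, 1); any affine frame gives the same invariant.
1. With TC:CZ = r, write λ = r/(r+1) so C = T + λ·(Z−T); C is affine-linear in λ
2. M is the midpoint of SC ⇒ M is an affine combination of earlier points and hence also affine-linear in λ
Every point depending on C is an affine combination of C and λ-independent points, so each such coordinate is linear in λ; the λ² term in each signed area is a multiple of (Z−T)×(Z−T) = 0, so 2·[MZT] and 2·[SCT] are each linear in λ. Evaluating at λ=0 and λ=1:
  2·[MZT] = 1/2,   2·[SCT] = λ
So [MZT]:[SCT] = (1/2) / (λ). Setting this equal to 5/2:
  1/2 = 5/2·(λ)  ⇒  λ = 1/5
Then r = λ/(1−λ) = (1/5)/(4/5) = 1/4. Check: with r = 1/4, C = (1/5, 4/5) and [MZT]:[SCT] = 5/2 as required.

r = 1/4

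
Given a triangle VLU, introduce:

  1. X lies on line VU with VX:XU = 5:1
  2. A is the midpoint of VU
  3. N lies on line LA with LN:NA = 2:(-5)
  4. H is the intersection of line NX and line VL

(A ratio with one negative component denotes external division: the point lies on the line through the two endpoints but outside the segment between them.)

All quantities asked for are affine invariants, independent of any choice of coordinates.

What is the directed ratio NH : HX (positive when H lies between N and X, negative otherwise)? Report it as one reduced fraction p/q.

NH:HX = 2/5

Set V = (0, 0), L = (1, 0), U = (0, 1); any affine frame gives the same invariant.
1. X lies on line VU with VX:XU = 5:1 ⇒ X = (0, 5/6)
2. A is the midpoint of VU ⇒ A = (0, 1/2)
3. N lies on line LA with LN:NA = 2:(-5) ⇒ N = (5/3, -1/3)
4. H is the intersection of line NX and line VL ⇒ H = (25/21, 0)
H = N + t·(X−N) with t = 2/7, so NH:HX = t:(1−t) = 2/7:5/7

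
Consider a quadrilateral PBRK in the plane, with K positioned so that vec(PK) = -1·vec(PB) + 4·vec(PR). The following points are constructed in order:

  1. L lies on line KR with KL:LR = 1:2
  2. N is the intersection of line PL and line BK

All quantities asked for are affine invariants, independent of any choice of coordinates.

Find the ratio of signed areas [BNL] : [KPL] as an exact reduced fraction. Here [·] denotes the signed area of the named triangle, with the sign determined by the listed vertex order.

Assign P = (0, 0), B = (1, 0), R = (0, 1), K = (-1, 4) — the answer is frame-independent, so this choice is without loss of generality.
1. L lies on line KR with KL:LR = 1:2 ⇒ L = (-2/3, 3)
2. N is the intersection of line PL and line BK ⇒ N = (-4/5, 18/5)
2·[BNL] = 3/5, 2·[KPL] = 1/3
[BNL]:[KPL] = 3/5:1/3 = 9/5

[BNL]:[KPL] = 9/5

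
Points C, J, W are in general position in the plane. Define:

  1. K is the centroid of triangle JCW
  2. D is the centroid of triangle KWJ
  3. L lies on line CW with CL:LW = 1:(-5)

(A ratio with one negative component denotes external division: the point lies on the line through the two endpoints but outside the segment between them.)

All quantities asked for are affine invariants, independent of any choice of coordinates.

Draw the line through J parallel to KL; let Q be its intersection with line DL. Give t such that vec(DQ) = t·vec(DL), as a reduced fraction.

t = -17

Choose coordinates C = (0, 0), J = (1, 0), W = (0, 1).
1. K is the centroid of triangle JCW ⇒ K = (1/3, 1/3)
2. D is the centroid of triangle KWJ ⇒ D = (4/9, 4/9)
3. L lies on line CW with CL:LW = 1:(-5) ⇒ L = (0, -1/4)
through J parallel to KL: direction (-1/3, -7/12); meets DL at Q = (8, 49/4)
Q = D + t·(L−D) with t = -17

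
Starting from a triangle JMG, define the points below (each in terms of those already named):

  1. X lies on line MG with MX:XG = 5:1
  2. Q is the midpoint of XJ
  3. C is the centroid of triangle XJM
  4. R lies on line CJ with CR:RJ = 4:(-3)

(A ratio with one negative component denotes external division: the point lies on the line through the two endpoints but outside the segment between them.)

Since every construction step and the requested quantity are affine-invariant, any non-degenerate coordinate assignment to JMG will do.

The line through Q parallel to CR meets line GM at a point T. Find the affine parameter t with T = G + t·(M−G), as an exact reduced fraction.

Choose coordinates J = (0, 0), M = (1, 0), G = (0, 1).
1. X lies on line MG with MX:XG = 5:1 ⇒ X = (1/6, 5/6)
2. Q is the midpoint of XJ ⇒ Q = (1/12, 5/12)
3. C is the centroid of triangle XJM ⇒ C = (7/18, 5/18)
4. R lies on line CJ with CR:RJ = 4:(-3) ⇒ R = (-7/6, -5/6)
through Q parallel to CR: direction (-14/9, -10/9); meets GM at T = (3/8, 5/8)
T = G + t·(M−G) with t = 3/8

t = 3/8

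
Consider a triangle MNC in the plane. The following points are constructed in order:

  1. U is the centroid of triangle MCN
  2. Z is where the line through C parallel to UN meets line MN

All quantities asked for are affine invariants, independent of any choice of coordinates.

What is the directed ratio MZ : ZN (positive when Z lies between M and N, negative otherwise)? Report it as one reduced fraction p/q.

Work in coordinates with M = (0, 0), N = (1, 0), C = (0, 1).
1. U is the centroid of triangle MCN ⇒ U = (1/3, 1/3)
2. Z is where the line through C parallel to UN meets line MN ⇒ Z = (2, 0)
Z = M + t·(N−M) with t = 2, so MZ:ZN = t:(1−t) = 2:-1

MZ:ZN = -2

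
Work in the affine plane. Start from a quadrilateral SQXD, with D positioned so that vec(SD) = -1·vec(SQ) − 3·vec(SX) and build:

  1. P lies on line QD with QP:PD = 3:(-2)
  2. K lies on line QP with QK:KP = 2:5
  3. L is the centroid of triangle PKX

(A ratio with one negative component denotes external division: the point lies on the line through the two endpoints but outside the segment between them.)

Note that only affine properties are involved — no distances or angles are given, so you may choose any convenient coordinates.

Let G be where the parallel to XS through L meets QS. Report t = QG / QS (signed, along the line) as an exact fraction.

Set S = (0, 0), Q = (1, 0), X = (0, 1), D = (-1, -3); any affine frame gives the same invariant.
1. P lies on line QD with QP:PD = 3:(-2) ⇒ P = (-5, -9)
2. K lies on line QP with QK:KP = 2:5 ⇒ K = (-5/7, -18/7)
3. L is the centroid of triangle PKX ⇒ L = (-40/21, -74/21)
through L parallel to XS: direction (0, -1); meets QS at G = (-40/21, 0)
G = Q + t·(S−Q) with t = 61/21

t = 61/21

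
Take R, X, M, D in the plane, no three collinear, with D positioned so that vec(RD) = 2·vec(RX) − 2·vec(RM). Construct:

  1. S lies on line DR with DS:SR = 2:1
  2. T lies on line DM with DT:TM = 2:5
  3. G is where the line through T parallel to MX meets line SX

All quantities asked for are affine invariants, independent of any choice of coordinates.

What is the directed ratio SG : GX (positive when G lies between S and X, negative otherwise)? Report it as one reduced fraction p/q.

Assign R = (0, 0), X = (1, 0), M = (0, 1), D = (2, -2) — the answer is frame-independent, so this choice is without loss of generality.
1. S lies on line DR with DS:SR = 2:1 ⇒ S = (2/3, -2/3)
2. T lies on line DM with DT:TM = 2:5 ⇒ T = (10/7, -8/7)
3. G is where the line through T parallel to MX meets line SX ⇒ G = (16/21, -10/21)
G = S + t·(X−S) with t = 2/7, so SG:GX = t:(1−t) = 2/7:5/7

SG:GX = 2/5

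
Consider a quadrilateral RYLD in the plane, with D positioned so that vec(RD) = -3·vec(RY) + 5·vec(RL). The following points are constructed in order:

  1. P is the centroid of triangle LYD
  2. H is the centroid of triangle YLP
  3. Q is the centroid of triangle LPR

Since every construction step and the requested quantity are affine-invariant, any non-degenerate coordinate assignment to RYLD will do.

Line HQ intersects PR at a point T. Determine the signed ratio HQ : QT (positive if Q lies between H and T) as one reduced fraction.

Choose coordinates R = (0, 0), Y = (1, 0), L = (0, 1), D = (-3, 5).
1. P is the centroid of triangle LYD ⇒ P = (-2/3, 2)
2. H is the centroid of triangle YLP ⇒ H = (1/9, 1)
3. Q is the centroid of triangle LPR ⇒ Q = (-2/9, 1)
line HQ meets PR at T = (-1/3, 1)
Q = H + t·(T−H) with t = 3/4, so HQ:QT = 3/4:1/4

HQ:QT = 3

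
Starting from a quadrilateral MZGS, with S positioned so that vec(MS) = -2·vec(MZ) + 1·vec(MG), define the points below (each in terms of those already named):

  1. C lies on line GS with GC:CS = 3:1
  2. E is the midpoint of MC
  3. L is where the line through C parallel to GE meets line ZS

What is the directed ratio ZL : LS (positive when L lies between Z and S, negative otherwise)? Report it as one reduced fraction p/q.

ZL:LS = 8

Assign M = (0, 0), Z = (1, 0), G = (0, 1), S = (-2, 1) — the answer is frame-independent, so this choice is without loss of generality.
1. C lies on line GS with GC:CS = 3:1 ⇒ C = (-3/2, 1)
2. E is the midpoint of MC ⇒ E = (-3/4, 1/2)
3. L is where the line through C parallel to GE meets line ZS ⇒ L = (-5/3, 8/9)
L = Z + t·(S−Z) with t = 8/9, so ZL:LS = t:(1−t) = 8/9:1/9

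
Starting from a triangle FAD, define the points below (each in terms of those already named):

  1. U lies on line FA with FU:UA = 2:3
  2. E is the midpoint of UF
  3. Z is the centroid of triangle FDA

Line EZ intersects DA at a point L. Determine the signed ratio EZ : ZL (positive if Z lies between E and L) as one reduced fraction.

EZ:ZL = 7/5

Assign F = (0, 0), A = (1, 0), D = (0, 1) — the answer is frame-independent, so this choice is without loss of generality.
1. U lies on line FA with FU:UA = 2:3 ⇒ U = (2/5, 0)
2. E is the midpoint of UF ⇒ E = (1/5, 0)
3. Z is the centroid of triangle FDA ⇒ Z = (1/3, 1/3)
line EZ meets DA at L = (3/7, 4/7)
Z = E + t·(L−E) with t = 7/12, so EZ:ZL = 7/12:5/12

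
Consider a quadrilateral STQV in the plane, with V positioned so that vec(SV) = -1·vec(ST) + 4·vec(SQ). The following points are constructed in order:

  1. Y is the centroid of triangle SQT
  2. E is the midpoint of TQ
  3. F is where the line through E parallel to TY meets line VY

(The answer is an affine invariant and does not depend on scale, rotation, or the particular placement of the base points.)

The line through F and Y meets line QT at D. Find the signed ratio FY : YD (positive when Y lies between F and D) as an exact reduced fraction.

FY:YD = -7/12

Work in coordinates with S = (0, 0), T = (1, 0), Q = (0, 1), V = (-1, 4).
1. Y is the centroid of triangle SQT ⇒ Y = (1/3, 1/3)
2. E is the midpoint of TQ ⇒ E = (1/2, 1/2)
3. F is where the line through E parallel to TY meets line VY ⇒ F = (2/9, 23/36)
line FY meets QT at D = (1/7, 6/7)
Y = F + t·(D−F) with t = -7/5, so FY:YD = -7/5:12/5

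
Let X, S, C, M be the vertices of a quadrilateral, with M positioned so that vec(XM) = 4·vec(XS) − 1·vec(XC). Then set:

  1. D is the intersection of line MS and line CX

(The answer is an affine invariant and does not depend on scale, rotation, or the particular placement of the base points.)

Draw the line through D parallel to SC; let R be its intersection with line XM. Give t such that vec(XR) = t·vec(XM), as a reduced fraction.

Choose coordinates X = (0, 0), S = (1, 0), C = (0, 1), M = (4, -1).
1. D is the intersection of line MS and line CX ⇒ D = (0, 1/3)
through D parallel to SC: direction (-1, 1); meets XM at R = (4/9, -1/9)
R = X + t·(M−X) with t = 1/9

t = 1/9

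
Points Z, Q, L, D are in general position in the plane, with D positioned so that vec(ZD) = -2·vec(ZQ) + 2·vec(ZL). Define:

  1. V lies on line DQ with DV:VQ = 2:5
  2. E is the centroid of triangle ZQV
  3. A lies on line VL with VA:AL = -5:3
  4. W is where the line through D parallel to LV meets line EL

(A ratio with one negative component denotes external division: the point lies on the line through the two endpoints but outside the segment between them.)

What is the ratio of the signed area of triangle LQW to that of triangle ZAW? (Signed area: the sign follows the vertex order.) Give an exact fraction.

[LQW]:[ZAW] = 24/193

Choose coordinates Z = (0, 0), Q = (1, 0), L = (0, 1), D = (-2, 2).
1. V lies on line DQ with DV:VQ = 2:5 ⇒ V = (-8/7, 10/7)
2. E is the centroid of triangle ZQV ⇒ E = (-1/21, 10/21)
3. A lies on line VL with VA:AL = -5:3 ⇒ A = (12/7, 5/14)
4. W is where the line through D parallel to LV meets line EL ⇒ W = (2/91, 113/91)
2·[LQW] = 24/91, 2·[ZAW] = 193/91
[LQW]:[ZAW] = 24/91:193/91 = 24/193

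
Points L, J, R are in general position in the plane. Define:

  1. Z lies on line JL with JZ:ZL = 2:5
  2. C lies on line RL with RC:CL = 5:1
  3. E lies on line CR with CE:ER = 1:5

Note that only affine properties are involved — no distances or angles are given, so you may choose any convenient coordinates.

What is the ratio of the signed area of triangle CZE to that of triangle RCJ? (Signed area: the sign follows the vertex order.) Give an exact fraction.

Choose coordinates L = (0, 0), J = (1, 0), R = (0, 1).
1. Z lies on line JL with JZ:ZL = 2:5 ⇒ Z = (5/7, 0)
2. C lies on line RL with RC:CL = 5:1 ⇒ C = (0, 1/6)
3. E lies on line CR with CE:ER = 1:5 ⇒ E = (0, 11/36)
2·[CZE] = 25/252, 2·[RCJ] = 5/6
[CZE]:[RCJ] = 25/252:5/6 = 5/42

[CZE]:[RCJ] = 5/42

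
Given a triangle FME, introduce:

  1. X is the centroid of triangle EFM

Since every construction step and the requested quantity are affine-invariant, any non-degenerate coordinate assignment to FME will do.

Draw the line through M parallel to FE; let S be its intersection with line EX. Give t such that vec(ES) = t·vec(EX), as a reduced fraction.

Choose coordinates F = (0, 0), M = (1, 0), E = (0, 1).
1. X is the centroid of triangle EFM ⇒ X = (1/3, 1/3)
through M parallel to FE: direction (0, 1); meets EX at S = (1, -1)
S = E + t·(X−E) with t = 3

t = 3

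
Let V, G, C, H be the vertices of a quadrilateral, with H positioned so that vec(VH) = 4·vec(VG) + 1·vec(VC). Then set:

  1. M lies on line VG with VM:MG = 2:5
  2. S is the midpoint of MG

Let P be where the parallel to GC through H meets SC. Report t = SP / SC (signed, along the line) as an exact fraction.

Choose coordinates V = (0, 0), G = (1, 0), C = (0, 1), H = (4, 1).
1. M lies on line VG with VM:MG = 2:5 ⇒ M = (2/7, 0)
2. S is the midpoint of MG ⇒ S = (9/14, 0)
through H parallel to GC: direction (-1, 1); meets SC at P = (-36/5, 61/5)
P = S + t·(C−S) with t = 61/5

t = 61/5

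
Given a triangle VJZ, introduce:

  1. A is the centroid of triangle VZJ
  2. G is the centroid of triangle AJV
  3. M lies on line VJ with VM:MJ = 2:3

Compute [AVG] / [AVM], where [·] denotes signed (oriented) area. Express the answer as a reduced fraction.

[AVG]:[AVM] = 5/6

Assign V = (0, 0), J = (1, 0), Z = (0, 1) — the answer is frame-independent, so this choice is without loss of generality.
1. A is the centroid of triangle VZJ ⇒ A = (1/3, 1/3)
2. G is the centroid of triangle AJV ⇒ G = (4/9, 1/9)
3. M lies on line VJ with VM:MJ = 2:3 ⇒ M = (2/5, 0)
2·[AVG] = 1/9, 2·[AVM] = 2/15
[AVG]:[AVM] = 1/9:2/15 = 5/6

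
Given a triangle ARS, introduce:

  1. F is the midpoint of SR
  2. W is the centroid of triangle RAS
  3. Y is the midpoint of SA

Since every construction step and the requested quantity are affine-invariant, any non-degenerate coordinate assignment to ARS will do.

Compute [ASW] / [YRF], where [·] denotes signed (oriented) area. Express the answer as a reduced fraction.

[ASW]:[YRF] = -4/3

Assign A = (0, 0), R = (1, 0), S = (0, 1) — the answer is frame-independent, so this choice is without loss of generality.
1. F is the midpoint of SR ⇒ F = (1/2, 1/2)
2. W is the centroid of triangle RAS ⇒ W = (1/3, 1/3)
3. Y is the midpoint of SA ⇒ Y = (0, 1/2)
2·[ASW] = -1/3, 2·[YRF] = 1/4
[ASW]:[YRF] = -1/3:1/4 = -4/3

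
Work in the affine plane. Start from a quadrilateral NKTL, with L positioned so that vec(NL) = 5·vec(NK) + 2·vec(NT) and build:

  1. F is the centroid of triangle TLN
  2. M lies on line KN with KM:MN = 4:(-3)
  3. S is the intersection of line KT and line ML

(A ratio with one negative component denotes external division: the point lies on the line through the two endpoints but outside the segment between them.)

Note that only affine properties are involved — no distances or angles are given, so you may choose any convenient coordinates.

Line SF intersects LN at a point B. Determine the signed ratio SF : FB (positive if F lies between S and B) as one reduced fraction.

SF:FB = 29/25

Choose coordinates N = (0, 0), K = (1, 0), T = (0, 1), L = (5, 2).
1. F is the centroid of triangle TLN ⇒ F = (5/3, 1)
2. M lies on line KN with KM:MN = 4:(-3) ⇒ M = (-3, 0)
3. S is the intersection of line KT and line ML ⇒ S = (1/5, 4/5)
line SF meets LN at B = (85/29, 34/29)
F = S + t·(B−S) with t = 29/54, so SF:FB = 29/54:25/54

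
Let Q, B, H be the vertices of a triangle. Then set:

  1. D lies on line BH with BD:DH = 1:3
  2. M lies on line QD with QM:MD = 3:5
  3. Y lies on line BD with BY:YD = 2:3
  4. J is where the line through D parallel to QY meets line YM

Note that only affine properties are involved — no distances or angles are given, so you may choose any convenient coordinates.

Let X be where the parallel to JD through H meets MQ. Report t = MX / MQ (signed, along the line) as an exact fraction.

t = -15

Work in coordinates with Q = (0, 0), B = (1, 0), H = (0, 1).
1. D lies on line BH with BD:DH = 1:3 ⇒ D = (3/4, 1/4)
2. M lies on line QD with QM:MD = 3:5 ⇒ M = (9/32, 3/32)
3. Y lies on line BD with BY:YD = 2:3 ⇒ Y = (9/10, 1/10)
4. J is where the line through D parallel to QY meets line YM ⇒ J = (-3/4, 1/12)
through H parallel to JD: direction (3/2, 1/6); meets MQ at X = (9/2, 3/2)
X = M + t·(Q−M) with t = -15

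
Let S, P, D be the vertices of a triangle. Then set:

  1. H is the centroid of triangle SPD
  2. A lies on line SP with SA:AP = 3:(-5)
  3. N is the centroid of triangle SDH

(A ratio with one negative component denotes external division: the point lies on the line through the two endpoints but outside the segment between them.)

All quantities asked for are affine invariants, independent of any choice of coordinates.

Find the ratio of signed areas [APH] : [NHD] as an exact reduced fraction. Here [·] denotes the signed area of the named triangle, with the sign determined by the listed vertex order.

[APH]:[NHD] = 15/2

Choose coordinates S = (0, 0), P = (1, 0), D = (0, 1).
1. H is the centroid of triangle SPD ⇒ H = (1/3, 1/3)
2. A lies on line SP with SA:AP = 3:(-5) ⇒ A = (-3/2, 0)
3. N is the centroid of triangle SDH ⇒ N = (1/9, 4/9)
2·[APH] = 5/6, 2·[NHD] = 1/9
[APH]:[NHD] = 5/6:1/9 = 15/2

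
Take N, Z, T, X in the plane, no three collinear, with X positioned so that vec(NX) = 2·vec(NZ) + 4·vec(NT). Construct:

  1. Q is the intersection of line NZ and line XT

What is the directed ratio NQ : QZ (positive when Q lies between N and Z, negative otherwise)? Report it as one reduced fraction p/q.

NQ:QZ = -2/5

Choose coordinates N = (0, 0), Z = (1, 0), T = (0, 1), X = (2, 4).
1. Q is the intersection of line NZ and line XT ⇒ Q = (-2/3, 0)
Q = N + t·(Z−N) with t = -2/3, so NQ:QZ = t:(1−t) = -2/3:5/3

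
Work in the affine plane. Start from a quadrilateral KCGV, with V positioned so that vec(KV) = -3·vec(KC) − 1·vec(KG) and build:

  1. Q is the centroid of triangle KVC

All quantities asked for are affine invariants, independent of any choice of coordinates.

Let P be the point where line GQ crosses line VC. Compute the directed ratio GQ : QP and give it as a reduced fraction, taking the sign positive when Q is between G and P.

Assign K = (0, 0), C = (1, 0), G = (0, 1), V = (-3, -1) — the answer is frame-independent, so this choice is without loss of generality.
1. Q is the centroid of triangle KVC ⇒ Q = (-2/3, -1/3)
line GQ meets VC at P = (-5/7, -3/7)
Q = G + t·(P−G) with t = 14/15, so GQ:QP = 14/15:1/15

GQ:QP = 14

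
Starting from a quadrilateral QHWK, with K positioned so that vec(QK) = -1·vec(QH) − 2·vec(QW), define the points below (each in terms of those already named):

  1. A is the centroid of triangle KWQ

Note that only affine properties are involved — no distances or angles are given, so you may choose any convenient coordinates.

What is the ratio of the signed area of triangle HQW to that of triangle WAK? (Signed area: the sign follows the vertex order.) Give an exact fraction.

Assign Q = (0, 0), H = (1, 0), W = (0, 1), K = (-1, -2) — the answer is frame-independent, so this choice is without loss of generality.
1. A is the centroid of triangle KWQ ⇒ A = (-1/3, -1/3)
2·[HQW] = -1, 2·[WAK] = -1/3
[HQW]:[WAK] = -1:-1/3 = 3

[HQW]:[WAK] = 3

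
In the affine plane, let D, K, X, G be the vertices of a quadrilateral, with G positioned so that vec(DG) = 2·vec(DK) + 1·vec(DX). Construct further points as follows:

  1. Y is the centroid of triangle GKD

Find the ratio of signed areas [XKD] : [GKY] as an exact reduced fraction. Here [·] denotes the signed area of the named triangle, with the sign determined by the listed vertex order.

[XKD]:[GKY] = 3

Set D = (0, 0), K = (1, 0), X = (0, 1), G = (2, 1); any affine frame gives the same invariant.
1. Y is the centroid of triangle GKD ⇒ Y = (1, 1/3)
2·[XKD] = -1, 2·[GKY] = -1/3
[XKD]:[GKY] = -1:-1/3 = 3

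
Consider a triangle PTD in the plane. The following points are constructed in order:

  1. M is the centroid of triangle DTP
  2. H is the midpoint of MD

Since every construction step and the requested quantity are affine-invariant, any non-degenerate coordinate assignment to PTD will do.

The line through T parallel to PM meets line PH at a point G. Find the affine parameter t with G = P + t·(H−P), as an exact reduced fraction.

Choose coordinates P = (0, 0), T = (1, 0), D = (0, 1).
1. M is the centroid of triangle DTP ⇒ M = (1/3, 1/3)
2. H is the midpoint of MD ⇒ H = (1/6, 2/3)
through T parallel to PM: direction (1/3, 1/3); meets PH at G = (-1/3, -4/3)
G = P + t·(H−P) with t = -2

t = -2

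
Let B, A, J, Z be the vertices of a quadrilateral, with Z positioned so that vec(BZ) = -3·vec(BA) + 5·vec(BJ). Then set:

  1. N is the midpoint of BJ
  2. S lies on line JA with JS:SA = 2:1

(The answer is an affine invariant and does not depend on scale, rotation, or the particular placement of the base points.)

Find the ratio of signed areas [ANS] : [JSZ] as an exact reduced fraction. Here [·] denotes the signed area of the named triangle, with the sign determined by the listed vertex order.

[ANS]:[JSZ] = -1/4

Choose coordinates B = (0, 0), A = (1, 0), J = (0, 1), Z = (-3, 5).
1. N is the midpoint of BJ ⇒ N = (0, 1/2)
2. S lies on line JA with JS:SA = 2:1 ⇒ S = (2/3, 1/3)
2·[ANS] = -1/6, 2·[JSZ] = 2/3
[ANS]:[JSZ] = -1/6:2/3 = -1/4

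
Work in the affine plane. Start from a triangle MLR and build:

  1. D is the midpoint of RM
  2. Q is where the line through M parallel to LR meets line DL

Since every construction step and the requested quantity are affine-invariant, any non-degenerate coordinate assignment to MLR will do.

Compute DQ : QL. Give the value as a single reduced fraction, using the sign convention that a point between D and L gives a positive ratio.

Work in coordinates with M = (0, 0), L = (1, 0), R = (0, 1).
1. D is the midpoint of RM ⇒ D = (0, 1/2)
2. Q is where the line through M parallel to LR meets line DL ⇒ Q = (-1, 1)
Q = D + t·(L−D) with t = -1, so DQ:QL = t:(1−t) = -1:2

DQ:QL = -1/2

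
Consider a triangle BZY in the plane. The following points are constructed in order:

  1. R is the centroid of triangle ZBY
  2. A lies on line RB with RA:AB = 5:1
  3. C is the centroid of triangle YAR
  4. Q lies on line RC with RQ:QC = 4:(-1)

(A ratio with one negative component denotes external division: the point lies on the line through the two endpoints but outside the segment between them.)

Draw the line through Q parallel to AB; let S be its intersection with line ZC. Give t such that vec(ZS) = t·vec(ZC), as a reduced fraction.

Assign B = (0, 0), Z = (1, 0), Y = (0, 1) — the answer is frame-independent, so this choice is without loss of generality.
1. R is the centroid of triangle ZBY ⇒ R = (1/3, 1/3)
2. A lies on line RB with RA:AB = 5:1 ⇒ A = (1/18, 1/18)
3. C is the centroid of triangle YAR ⇒ C = (7/54, 25/54)
4. Q lies on line RC with RQ:QC = 4:(-1) ⇒ Q = (5/81, 41/81)
through Q parallel to AB: direction (-1/18, -1/18); meets ZC at S = (37/648, 325/648)
S = Z + t·(C−Z) with t = 13/12

t = 13/12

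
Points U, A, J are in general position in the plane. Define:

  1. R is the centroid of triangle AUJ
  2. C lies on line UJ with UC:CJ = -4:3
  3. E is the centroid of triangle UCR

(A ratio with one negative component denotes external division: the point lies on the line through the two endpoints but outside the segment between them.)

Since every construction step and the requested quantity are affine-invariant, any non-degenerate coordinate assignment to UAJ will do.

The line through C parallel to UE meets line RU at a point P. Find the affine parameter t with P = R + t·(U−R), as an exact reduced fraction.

Assign U = (0, 0), A = (1, 0), J = (0, 1) — the answer is frame-independent, so this choice is without loss of generality.
1. R is the centroid of triangle AUJ ⇒ R = (1/3, 1/3)
2. C lies on line UJ with UC:CJ = -4:3 ⇒ C = (0, 4)
3. E is the centroid of triangle UCR ⇒ E = (1/9, 13/9)
through C parallel to UE: direction (1/9, 13/9); meets RU at P = (-1/3, -1/3)
P = R + t·(U−R) with t = 2

t = 2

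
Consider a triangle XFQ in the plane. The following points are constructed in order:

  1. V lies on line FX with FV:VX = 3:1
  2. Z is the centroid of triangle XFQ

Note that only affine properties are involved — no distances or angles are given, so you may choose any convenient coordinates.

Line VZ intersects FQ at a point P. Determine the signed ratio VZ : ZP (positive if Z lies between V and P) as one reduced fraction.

Choose coordinates X = (0, 0), F = (1, 0), Q = (0, 1).
1. V lies on line FX with FV:VX = 3:1 ⇒ V = (1/4, 0)
2. Z is the centroid of triangle XFQ ⇒ Z = (1/3, 1/3)
line VZ meets FQ at P = (2/5, 3/5)
Z = V + t·(P−V) with t = 5/9, so VZ:ZP = 5/9:4/9

VZ:ZP = 5/4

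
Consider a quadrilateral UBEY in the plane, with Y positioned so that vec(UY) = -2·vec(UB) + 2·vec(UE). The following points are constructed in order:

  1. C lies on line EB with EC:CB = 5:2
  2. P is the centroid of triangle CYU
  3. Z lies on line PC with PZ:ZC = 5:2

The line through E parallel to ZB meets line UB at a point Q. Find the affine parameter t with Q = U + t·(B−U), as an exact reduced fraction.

Choose coordinates U = (0, 0), B = (1, 0), E = (0, 1), Y = (-2, 2).
1. C lies on line EB with EC:CB = 5:2 ⇒ C = (5/7, 2/7)
2. P is the centroid of triangle CYU ⇒ P = (-3/7, 16/21)
3. Z lies on line PC with PZ:ZC = 5:2 ⇒ Z = (19/49, 62/147)
through E parallel to ZB: direction (30/49, -62/147); meets UB at Q = (45/31, 0)
Q = U + t·(B−U) with t = 45/31

t = 45/31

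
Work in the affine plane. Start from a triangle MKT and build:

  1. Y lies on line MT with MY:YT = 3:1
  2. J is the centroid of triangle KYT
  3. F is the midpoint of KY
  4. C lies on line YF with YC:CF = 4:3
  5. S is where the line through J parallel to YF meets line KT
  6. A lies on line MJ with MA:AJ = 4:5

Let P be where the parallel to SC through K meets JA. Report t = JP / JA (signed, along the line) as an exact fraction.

t = 198/365

Assign M = (0, 0), K = (1, 0), T = (0, 1) — the answer is frame-independent, so this choice is without loss of generality.
1. Y lies on line MT with MY:YT = 3:1 ⇒ Y = (0, 3/4)
2. J is the centroid of triangle KYT ⇒ J = (1/3, 7/12)
3. F is the midpoint of KY ⇒ F = (1/2, 3/8)
4. C lies on line YF with YC:CF = 4:3 ⇒ C = (2/7, 15/28)
5. S is where the line through J parallel to YF meets line KT ⇒ S = (2/3, 1/3)
6. A lies on line MJ with MA:AJ = 4:5 ⇒ A = (4/27, 7/27)
through K parallel to SC: direction (-8/21, 17/84); meets JA at P = (17/73, 119/292)
P = J + t·(A−J) with t = 198/365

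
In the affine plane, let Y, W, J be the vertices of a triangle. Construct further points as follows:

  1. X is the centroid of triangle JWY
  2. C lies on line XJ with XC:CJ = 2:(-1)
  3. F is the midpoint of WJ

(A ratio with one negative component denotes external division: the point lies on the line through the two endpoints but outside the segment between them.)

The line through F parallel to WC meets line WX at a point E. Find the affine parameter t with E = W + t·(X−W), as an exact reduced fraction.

Set Y = (0, 0), W = (1, 0), J = (0, 1); any affine frame gives the same invariant.
1. X is the centroid of triangle JWY ⇒ X = (1/3, 1/3)
2. C lies on line XJ with XC:CJ = 2:(-1) ⇒ C = (-1/3, 5/3)
3. F is the midpoint of WJ ⇒ F = (1/2, 1/2)
through F parallel to WC: direction (-4/3, 5/3); meets WX at E = (5/6, 1/12)
E = W + t·(X−W) with t = 1/4

t = 1/4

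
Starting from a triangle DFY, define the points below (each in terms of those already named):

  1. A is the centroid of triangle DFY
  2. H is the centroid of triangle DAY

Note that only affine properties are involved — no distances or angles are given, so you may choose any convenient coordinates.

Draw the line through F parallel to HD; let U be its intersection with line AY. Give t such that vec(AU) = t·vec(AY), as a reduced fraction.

Choose coordinates D = (0, 0), F = (1, 0), Y = (0, 1).
1. A is the centroid of triangle DFY ⇒ A = (1/3, 1/3)
2. H is the centroid of triangle DAY ⇒ H = (1/9, 4/9)
through F parallel to HD: direction (-1/9, -4/9); meets AY at U = (5/6, -2/3)
U = A + t·(Y−A) with t = -3/2

t = -3/2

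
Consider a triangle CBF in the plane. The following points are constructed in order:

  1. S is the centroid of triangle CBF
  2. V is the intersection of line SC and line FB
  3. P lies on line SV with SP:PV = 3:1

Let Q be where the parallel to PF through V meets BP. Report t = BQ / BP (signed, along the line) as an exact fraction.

Choose coordinates C = (0, 0), B = (1, 0), F = (0, 1).
1. S is the centroid of triangle CBF ⇒ S = (1/3, 1/3)
2. V is the intersection of line SC and line FB ⇒ V = (1/2, 1/2)
3. P lies on line SV with SP:PV = 3:1 ⇒ P = (11/24, 11/24)
through V parallel to PF: direction (-11/24, 13/24); meets BP at Q = (35/48, 11/48)
Q = B + t·(P−B) with t = 1/2

t = 1/2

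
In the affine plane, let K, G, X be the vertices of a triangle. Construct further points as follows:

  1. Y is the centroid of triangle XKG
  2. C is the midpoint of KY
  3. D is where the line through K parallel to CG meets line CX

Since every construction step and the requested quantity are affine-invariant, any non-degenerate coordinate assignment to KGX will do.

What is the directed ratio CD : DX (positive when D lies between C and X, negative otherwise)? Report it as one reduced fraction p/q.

CD:DX = -1/5

Set K = (0, 0), G = (1, 0), X = (0, 1); any affine frame gives the same invariant.
1. Y is the centroid of triangle XKG ⇒ Y = (1/3, 1/3)
2. C is the midpoint of KY ⇒ C = (1/6, 1/6)
3. D is where the line through K parallel to CG meets line CX ⇒ D = (5/24, -1/24)
D = C + t·(X−C) with t = -1/4, so CD:DX = t:(1−t) = -1/4:5/4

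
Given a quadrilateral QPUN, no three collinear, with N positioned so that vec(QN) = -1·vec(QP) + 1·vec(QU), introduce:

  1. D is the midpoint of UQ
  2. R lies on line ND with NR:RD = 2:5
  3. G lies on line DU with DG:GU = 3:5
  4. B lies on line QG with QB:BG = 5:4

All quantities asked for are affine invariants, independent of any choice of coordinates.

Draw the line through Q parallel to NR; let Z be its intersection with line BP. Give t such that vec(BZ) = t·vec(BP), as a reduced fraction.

t = -55/17

Choose coordinates Q = (0, 0), P = (1, 0), U = (0, 1), N = (-1, 1).
1. D is the midpoint of UQ ⇒ D = (0, 1/2)
2. R lies on line ND with NR:RD = 2:5 ⇒ R = (-5/7, 6/7)
3. G lies on line DU with DG:GU = 3:5 ⇒ G = (0, 11/16)
4. B lies on line QG with QB:BG = 5:4 ⇒ B = (0, 55/144)
through Q parallel to NR: direction (2/7, -1/7); meets BP at Z = (-55/17, 55/34)
Z = B + t·(P−B) with t = -55/17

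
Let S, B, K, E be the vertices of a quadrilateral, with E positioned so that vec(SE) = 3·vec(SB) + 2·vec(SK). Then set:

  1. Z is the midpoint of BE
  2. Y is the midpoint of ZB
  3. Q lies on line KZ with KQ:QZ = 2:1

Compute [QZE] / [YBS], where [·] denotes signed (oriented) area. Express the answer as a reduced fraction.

[QZE]:[YBS] = -4/3

Assign S = (0, 0), B = (1, 0), K = (0, 1), E = (3, 2) — the answer is frame-independent, so this choice is without loss of generality.
1. Z is the midpoint of BE ⇒ Z = (2, 1)
2. Y is the midpoint of ZB ⇒ Y = (3/2, 1/2)
3. Q lies on line KZ with KQ:QZ = 2:1 ⇒ Q = (4/3, 1)
2·[QZE] = 2/3, 2·[YBS] = -1/2
[QZE]:[YBS] = 2/3:-1/2 = -4/3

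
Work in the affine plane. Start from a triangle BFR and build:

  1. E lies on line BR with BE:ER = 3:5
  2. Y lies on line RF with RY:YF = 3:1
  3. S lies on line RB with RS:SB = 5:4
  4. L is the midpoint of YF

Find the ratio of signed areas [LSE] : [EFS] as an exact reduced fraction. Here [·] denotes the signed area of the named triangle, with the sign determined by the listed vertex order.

Work in coordinates with B = (0, 0), F = (1, 0), R = (0, 1).
1. E lies on line BR with BE:ER = 3:5 ⇒ E = (0, 3/8)
2. Y lies on line RF with RY:YF = 3:1 ⇒ Y = (3/4, 1/4)
3. S lies on line RB with RS:SB = 5:4 ⇒ S = (0, 4/9)
4. L is the midpoint of YF ⇒ L = (7/8, 1/8)
2·[LSE] = 35/576, 2·[EFS] = 5/72
[LSE]:[EFS] = 35/576:5/72 = 7/8

[LSE]:[EFS] = 7/8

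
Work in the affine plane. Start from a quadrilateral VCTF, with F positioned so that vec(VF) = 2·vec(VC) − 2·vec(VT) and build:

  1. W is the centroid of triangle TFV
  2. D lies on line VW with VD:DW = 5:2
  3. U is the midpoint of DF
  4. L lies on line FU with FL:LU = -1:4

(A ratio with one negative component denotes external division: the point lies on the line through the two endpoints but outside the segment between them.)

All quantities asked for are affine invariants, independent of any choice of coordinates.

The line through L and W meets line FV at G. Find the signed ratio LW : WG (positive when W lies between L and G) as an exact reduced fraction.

Set V = (0, 0), C = (1, 0), T = (0, 1), F = (2, -2); any affine frame gives the same invariant.
1. W is the centroid of triangle TFV ⇒ W = (2/3, -1/3)
2. D lies on line VW with VD:DW = 5:2 ⇒ D = (10/21, -5/21)
3. U is the midpoint of DF ⇒ U = (26/21, -47/42)
4. L lies on line FU with FL:LU = -1:4 ⇒ L = (142/63, -289/126)
line LW meets FV at G = (98/47, -98/47)
W = L + t·(G−L) with t = 47/5, so LW:WG = 47/5:-42/5

LW:WG = -47/42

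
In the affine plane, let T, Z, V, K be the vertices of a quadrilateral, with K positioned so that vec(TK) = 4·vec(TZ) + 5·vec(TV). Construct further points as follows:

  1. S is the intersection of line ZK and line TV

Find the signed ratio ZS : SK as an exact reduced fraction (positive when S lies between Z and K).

Set T = (0, 0), Z = (1, 0), V = (0, 1), K = (4, 5); any affine frame gives the same invariant.
1. S is the intersection of line ZK and line TV ⇒ S = (0, -5/3)
S = Z + t·(K−Z) with t = -1/3, so ZS:SK = t:(1−t) = -1/3:4/3

ZS:SK = -1/4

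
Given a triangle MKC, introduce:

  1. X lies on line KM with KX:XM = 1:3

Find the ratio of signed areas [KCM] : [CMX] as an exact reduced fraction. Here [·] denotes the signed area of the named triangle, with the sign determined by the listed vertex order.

Choose coordinates M = (0, 0), K = (1, 0), C = (0, 1).
1. X lies on line KM with KX:XM = 1:3 ⇒ X = (3/4, 0)
2·[KCM] = 1, 2·[CMX] = 3/4
[KCM]:[CMX] = 1:3/4 = 4/3

[KCM]:[CMX] = 4/3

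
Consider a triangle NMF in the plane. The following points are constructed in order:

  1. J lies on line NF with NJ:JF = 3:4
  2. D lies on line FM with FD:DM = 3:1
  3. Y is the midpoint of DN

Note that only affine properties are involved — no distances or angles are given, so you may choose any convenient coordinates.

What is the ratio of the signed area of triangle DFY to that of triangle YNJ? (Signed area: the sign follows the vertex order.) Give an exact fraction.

Assign N = (0, 0), M = (1, 0), F = (0, 1) — the answer is frame-independent, so this choice is without loss of generality.
1. J lies on line NF with NJ:JF = 3:4 ⇒ J = (0, 3/7)
2. D lies on line FM with FD:DM = 3:1 ⇒ D = (3/4, 1/4)
3. Y is the midpoint of DN ⇒ Y = (3/8, 1/8)
2·[DFY] = 3/8, 2·[YNJ] = -9/56
[DFY]:[YNJ] = 3/8:-9/56 = -7/3

[DFY]:[YNJ] = -7/3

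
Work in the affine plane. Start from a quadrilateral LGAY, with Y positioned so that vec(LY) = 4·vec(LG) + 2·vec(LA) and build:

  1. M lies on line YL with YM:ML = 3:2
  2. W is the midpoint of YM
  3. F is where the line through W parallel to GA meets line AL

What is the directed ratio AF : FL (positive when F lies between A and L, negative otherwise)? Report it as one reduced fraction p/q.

AF:FL = -16/21

Choose coordinates L = (0, 0), G = (1, 0), A = (0, 1), Y = (4, 2).
1. M lies on line YL with YM:ML = 3:2 ⇒ M = (8/5, 4/5)
2. W is the midpoint of YM ⇒ W = (14/5, 7/5)
3. F is where the line through W parallel to GA meets line AL ⇒ F = (0, 21/5)
F = A + t·(L−A) with t = -16/5, so AF:FL = t:(1−t) = -16/5:21/5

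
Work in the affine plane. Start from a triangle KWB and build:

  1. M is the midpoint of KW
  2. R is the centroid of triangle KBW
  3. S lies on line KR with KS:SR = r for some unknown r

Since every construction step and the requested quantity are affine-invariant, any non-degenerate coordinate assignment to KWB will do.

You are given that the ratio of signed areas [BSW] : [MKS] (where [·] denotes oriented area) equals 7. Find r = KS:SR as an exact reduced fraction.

r = -2/3

Set K = (0, 0), W = (1, 0), B = (0, 1); any affine frame gives the same invariant.
1. M is the midpoint of KW ⇒ M = (1/2, 0)
2. R is the centroid of triangle KBW ⇒ R = (1/3, 1/3)
3. With KS:SR = r, write λ = r/(r+1) so S = K + λ·(R−K); S is affine-linear in λ
Every point depending on S is an affine combination of S and λ-independent points, so each such coordinate is linear in λ; the λ² term in each signed area is a multiple of (R−K)×(R−K) = 0, so 2·[BSW] and 2·[MKS] are each linear in λ. Evaluating at λ=0 and λ=1:
  2·[BSW] = -2/3·λ + 1,   2·[MKS] = -1/6·λ
So [BSW]:[MKS] = (-2/3·λ + 1) / (-1/6·λ). Setting this equal to 7:
  -2/3·λ + 1 = 7·(-1/6·λ)  ⇒  λ = -2
Then r = λ/(1−λ) = (-2)/(3) = -2/3. Check: with r = -2/3, S = (-2/3, -2/3) and [BSW]:[MKS] = 7 as required.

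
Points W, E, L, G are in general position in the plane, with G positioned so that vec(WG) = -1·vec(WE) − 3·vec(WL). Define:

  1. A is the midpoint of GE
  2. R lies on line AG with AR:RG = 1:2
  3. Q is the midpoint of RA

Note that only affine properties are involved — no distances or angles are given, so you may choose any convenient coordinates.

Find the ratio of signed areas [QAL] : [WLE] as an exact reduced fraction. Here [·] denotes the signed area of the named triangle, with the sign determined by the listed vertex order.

[QAL]:[WLE] = -5/12

Assign W = (0, 0), E = (1, 0), L = (0, 1), G = (-1, -3) — the answer is frame-independent, so this choice is without loss of generality.
1. A is the midpoint of GE ⇒ A = (0, -3/2)
2. R lies on line AG with AR:RG = 1:2 ⇒ R = (-1/3, -2)
3. Q is the midpoint of RA ⇒ Q = (-1/6, -7/4)
2·[QAL] = 5/12, 2·[WLE] = -1
[QAL]:[WLE] = 5/12:-1 = -5/12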